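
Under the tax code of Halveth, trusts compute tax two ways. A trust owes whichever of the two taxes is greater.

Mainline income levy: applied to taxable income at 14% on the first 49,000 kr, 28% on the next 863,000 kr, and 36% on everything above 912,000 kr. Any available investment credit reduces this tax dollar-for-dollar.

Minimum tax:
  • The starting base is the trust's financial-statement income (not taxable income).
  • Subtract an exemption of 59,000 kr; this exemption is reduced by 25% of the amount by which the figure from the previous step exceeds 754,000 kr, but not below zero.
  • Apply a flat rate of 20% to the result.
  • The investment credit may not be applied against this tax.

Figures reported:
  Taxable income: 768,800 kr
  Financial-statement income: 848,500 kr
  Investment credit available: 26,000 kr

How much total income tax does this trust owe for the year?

182,404 kr

Mainline income levy:
  49,000 kr × 14% = 6,860 kr
  719,800 kr × 28% = 201,544 kr
  → 208,404 kr
  Less investment credit 26,000 kr → 182,404 kr

Minimum tax:
  Base (financial-statement income): 848,500 kr
  Exemption: 59,000 kr − 25% × (848,500 kr − 754,000 kr) = 59,000 kr − 23,625 kr = 35,375 kr
  Base: 848,500 kr − 35,375 kr = 813,125 kr
  813,125 kr × 20% = 162,625 kr

182,404 kr > 162,625 kr, so the mainline income levy governs.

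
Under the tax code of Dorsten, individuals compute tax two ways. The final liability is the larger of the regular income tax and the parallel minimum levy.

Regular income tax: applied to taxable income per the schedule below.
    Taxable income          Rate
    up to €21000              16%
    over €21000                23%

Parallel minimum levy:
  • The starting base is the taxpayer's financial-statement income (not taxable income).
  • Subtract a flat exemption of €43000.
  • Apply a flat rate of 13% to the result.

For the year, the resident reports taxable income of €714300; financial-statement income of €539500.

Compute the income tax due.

€162819

Regular income tax:
  €21000 × 16% = €3360
  €693300 × 23% = €159459
  → €162819

Parallel minimum levy:
  Base (financial-statement income): €539500
  Less exemption €43000 → base €496500
  €496500 × 13% = €64545

€162819 > €64545, so the regular income tax governs.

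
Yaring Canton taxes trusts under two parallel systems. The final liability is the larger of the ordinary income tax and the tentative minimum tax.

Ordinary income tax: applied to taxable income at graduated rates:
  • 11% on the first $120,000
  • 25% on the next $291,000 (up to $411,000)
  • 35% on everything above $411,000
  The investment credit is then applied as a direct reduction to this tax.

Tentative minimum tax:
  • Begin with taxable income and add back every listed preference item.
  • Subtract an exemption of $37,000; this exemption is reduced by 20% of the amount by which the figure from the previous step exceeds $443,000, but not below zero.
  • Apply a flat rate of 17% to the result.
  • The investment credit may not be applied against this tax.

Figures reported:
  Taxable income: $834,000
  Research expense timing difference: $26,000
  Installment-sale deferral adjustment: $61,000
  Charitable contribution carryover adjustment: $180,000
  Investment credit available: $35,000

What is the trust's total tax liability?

Ordinary income tax:
  $120,000 × 11% = $13,200
  $291,000 × 25% = $72,750
  $423,000 × 35% = $148,050
  → $234,000
  Less investment credit $35,000 → $199,000

Tentative minimum tax:
  Adjusted income: $834,000 + $26,000 + $61,000 + $180,000 = $1,101,000
  Exemption: 20% × ($1,101,000 − $443,000) = $131,600 ≥ $37,000, so the exemption is fully phased out
  Base: $1,101,000 − $0 = $1,101,000
  $1,101,000 × 17% = $187,170

$199,000 > $187,170, so the ordinary income tax governs.

$199,000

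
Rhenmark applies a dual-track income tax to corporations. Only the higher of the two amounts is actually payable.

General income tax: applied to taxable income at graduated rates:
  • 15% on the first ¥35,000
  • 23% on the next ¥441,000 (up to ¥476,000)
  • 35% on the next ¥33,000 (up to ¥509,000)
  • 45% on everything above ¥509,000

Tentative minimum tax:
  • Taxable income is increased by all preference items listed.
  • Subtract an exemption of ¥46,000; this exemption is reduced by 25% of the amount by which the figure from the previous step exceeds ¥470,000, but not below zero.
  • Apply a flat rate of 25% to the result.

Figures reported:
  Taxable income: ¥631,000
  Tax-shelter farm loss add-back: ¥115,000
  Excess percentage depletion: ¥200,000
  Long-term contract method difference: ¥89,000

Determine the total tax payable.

¥258,750

Tentative minimum tax:
  Adjusted income: ¥631,000 + ¥115,000 + ¥200,000 + ¥89,000 = ¥1,035,000
  Exemption: 25% × (¥1,035,000 − ¥470,000) = ¥141,250 ≥ ¥46,000, so the exemption is fully phased out
  Base: ¥1,035,000 − ¥0 = ¥1,035,000
  ¥1,035,000 × 25% = ¥258,750

General income tax:
  ¥35,000 × 15% = ¥5,250
  ¥441,000 × 23% = ¥101,430
  ¥33,000 × 35% = ¥11,550
  ¥122,000 × 45% = ¥54,900
  → ¥173,130

¥258,750 > ¥173,130, so the tentative minimum tax is the binding amount.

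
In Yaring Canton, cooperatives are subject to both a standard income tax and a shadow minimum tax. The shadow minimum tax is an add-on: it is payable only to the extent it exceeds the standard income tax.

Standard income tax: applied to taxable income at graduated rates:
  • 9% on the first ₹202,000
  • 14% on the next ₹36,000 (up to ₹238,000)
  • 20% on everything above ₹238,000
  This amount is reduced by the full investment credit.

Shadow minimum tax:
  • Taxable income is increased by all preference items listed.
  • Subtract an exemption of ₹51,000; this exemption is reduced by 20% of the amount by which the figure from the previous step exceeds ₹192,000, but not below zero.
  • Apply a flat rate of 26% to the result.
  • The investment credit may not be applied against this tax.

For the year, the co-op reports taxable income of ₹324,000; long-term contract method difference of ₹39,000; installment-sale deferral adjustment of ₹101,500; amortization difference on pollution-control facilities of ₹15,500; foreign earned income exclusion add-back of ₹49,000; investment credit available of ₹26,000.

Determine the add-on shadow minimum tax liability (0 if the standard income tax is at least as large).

Standard income tax:
  ₹202,000 × 9% = ₹18,180
  ₹36,000 × 14% = ₹5,040
  ₹86,000 × 20% = ₹17,200
  → ₹40,420
  Less investment credit ₹26,000 → ₹14,420

Shadow minimum tax:
  Adjusted income: ₹324,000 + ₹39,000 + ₹101,500 + ₹15,500 + ₹49,000 = ₹529,000
  Exemption: 20% × (₹529,000 − ₹192,000) = ₹67,400 ≥ ₹51,000, so the exemption is fully phased out
  Base: ₹529,000 − ₹0 = ₹529,000
  ₹529,000 × 26% = ₹137,540

Excess of shadow minimum tax over standard income tax: ₹137,540 − ₹14,420 = ₹123,120.

₹123,120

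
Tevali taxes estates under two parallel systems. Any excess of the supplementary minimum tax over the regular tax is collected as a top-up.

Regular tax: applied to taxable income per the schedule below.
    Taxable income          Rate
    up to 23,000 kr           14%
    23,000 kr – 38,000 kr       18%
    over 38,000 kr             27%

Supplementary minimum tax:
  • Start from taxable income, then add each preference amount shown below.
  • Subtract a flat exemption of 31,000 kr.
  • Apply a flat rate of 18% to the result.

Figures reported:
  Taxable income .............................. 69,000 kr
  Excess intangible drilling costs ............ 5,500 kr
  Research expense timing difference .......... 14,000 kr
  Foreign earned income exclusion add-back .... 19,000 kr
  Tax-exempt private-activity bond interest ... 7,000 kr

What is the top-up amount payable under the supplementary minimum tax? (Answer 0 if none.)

Supplementary minimum tax:
  Adjusted income: 69,000 kr + 5,500 kr + 14,000 kr + 19,000 kr + 7,000 kr = 114,500 kr
  Less exemption 31,000 kr → base 83,500 kr
  83,500 kr × 18% = 15,030 kr

Regular tax:
  23,000 kr × 14% = 3,220 kr
  15,000 kr × 18% = 2,700 kr
  31,000 kr × 27% = 8,370 kr
  → 14,290 kr

Excess of supplementary minimum tax over regular tax: 15,030 kr − 14,290 kr = 740 kr.

740 kr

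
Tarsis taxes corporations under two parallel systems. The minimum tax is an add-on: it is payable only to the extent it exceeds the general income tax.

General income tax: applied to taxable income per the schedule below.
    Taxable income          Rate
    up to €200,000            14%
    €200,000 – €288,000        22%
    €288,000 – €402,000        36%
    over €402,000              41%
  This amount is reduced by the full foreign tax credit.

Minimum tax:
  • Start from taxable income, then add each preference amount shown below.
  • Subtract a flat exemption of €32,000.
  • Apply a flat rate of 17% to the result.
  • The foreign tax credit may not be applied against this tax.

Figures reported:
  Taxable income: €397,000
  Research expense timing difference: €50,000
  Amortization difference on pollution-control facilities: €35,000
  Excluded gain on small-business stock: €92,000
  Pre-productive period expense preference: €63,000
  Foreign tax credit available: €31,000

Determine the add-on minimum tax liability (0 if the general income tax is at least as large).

Minimum tax:
  Adjusted income: €397,000 + €50,000 + €35,000 + €92,000 + €63,000 = €637,000
  Less exemption €32,000 → base €605,000
  €605,000 × 17% = €102,850

General income tax:
  €200,000 × 14% = €28,000
  €88,000 × 22% = €19,360
  €109,000 × 36% = €39,240
  → €86,600
  Less foreign tax credit €31,000 → €55,600

Excess of minimum tax over general income tax: €102,850 − €55,600 = €47,250.

€47,250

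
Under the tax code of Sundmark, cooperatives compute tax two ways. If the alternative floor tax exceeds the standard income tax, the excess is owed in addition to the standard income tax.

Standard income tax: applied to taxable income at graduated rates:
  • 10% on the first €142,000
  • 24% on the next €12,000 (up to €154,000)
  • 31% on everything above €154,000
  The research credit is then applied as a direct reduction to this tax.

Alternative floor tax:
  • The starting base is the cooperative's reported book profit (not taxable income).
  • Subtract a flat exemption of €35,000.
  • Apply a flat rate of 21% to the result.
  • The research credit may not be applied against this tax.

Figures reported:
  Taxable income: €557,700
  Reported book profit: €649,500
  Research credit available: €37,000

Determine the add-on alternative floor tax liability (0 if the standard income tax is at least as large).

€23,818

Standard income tax:
  €142,000 × 10% = €14,200
  €12,000 × 24% = €2,880
  €403,700 × 31% = €125,147
  → €142,227
  Less research credit €37,000 → €105,227

Alternative floor tax:
  Base (reported book profit): €649,500
  Less exemption €35,000 → base €614,500
  €614,500 × 21% = €129,045

Excess of alternative floor tax over standard income tax: €129,045 − €105,227 = €23,818.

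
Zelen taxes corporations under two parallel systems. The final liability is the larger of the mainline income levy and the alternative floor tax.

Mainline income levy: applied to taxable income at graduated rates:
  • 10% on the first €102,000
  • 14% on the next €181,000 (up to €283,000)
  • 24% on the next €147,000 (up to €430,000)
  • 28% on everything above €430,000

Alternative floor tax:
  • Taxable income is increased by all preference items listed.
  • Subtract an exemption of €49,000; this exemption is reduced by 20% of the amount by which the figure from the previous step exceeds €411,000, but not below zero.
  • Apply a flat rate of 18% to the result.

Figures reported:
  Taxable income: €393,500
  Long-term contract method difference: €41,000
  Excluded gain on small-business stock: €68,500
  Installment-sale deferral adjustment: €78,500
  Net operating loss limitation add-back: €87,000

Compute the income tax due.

€120,330

Alternative floor tax:
  Adjusted income: €393,500 + €41,000 + €68,500 + €78,500 + €87,000 = €668,500
  Exemption: 20% × (€668,500 − €411,000) = €51,500 ≥ €49,000, so the exemption is fully phased out
  Base: €668,500 − €0 = €668,500
  €668,500 × 18% = €120,330

Mainline income levy:
  €102,000 × 10% = €10,200
  €181,000 × 14% = €25,340
  €110,500 × 24% = €26,520
  → €62,060

€120,330 > €62,060, so the alternative floor tax is the binding amount.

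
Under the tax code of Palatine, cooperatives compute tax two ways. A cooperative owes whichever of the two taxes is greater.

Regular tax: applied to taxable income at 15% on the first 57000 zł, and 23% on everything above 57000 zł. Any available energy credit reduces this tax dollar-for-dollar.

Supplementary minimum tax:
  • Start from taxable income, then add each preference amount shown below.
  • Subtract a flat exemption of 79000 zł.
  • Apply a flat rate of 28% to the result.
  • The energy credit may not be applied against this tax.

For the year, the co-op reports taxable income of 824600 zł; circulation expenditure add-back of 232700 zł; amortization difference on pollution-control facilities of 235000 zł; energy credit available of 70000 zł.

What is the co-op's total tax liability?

Supplementary minimum tax:
  Adjusted income: 824600 zł + 232700 zł + 235000 zł = 1292300 zł
  Less exemption 79000 zł → base 1213300 zł
  1213300 zł × 28% = 339724 zł

Regular tax:
  57000 zł × 15% = 8550 zł
  767600 zł × 23% = 176548 zł
  → 185098 zł
  Less energy credit 70000 zł → 115098 zł

339724 zł > 115098 zł, so the supplementary minimum tax is the binding amount.

339724 zł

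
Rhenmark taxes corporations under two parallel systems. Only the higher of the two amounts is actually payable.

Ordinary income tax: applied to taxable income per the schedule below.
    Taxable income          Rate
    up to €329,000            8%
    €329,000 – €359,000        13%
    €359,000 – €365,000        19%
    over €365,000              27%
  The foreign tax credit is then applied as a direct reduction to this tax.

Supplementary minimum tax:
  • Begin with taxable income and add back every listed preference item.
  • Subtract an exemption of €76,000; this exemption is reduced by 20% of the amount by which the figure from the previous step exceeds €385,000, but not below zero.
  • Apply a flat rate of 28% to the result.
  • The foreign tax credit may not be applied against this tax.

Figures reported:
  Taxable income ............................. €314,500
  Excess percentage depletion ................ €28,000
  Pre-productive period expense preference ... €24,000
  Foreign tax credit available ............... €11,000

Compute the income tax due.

Ordinary income tax:
  €314,500 × 8% = €25,160
  Less foreign tax credit €11,000 → €14,160

Supplementary minimum tax:
  Adjusted income: €314,500 + €28,000 + €24,000 = €366,500
  Exemption: €366,500 ≤ €385,000, so full €76,000 applies
  Base: €366,500 − €76,000 = €290,500
  €290,500 × 28% = €81,340

€81,340 > €14,160, so the supplementary minimum tax is the binding amount.

€81,340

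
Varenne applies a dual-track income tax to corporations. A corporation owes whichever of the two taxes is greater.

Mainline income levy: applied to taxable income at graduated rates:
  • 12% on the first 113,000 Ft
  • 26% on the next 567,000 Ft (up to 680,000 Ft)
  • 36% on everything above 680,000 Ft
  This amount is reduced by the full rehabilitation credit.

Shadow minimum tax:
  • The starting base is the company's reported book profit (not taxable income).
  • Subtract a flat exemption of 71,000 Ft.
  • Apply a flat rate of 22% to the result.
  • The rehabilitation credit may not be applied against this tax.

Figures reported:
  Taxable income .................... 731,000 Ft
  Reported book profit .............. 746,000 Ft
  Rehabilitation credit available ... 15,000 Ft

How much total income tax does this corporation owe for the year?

Mainline income levy:
  113,000 Ft × 12% = 13,560 Ft
  567,000 Ft × 26% = 147,420 Ft
  51,000 Ft × 36% = 18,360 Ft
  → 179,340 Ft
  Less rehabilitation credit 15,000 Ft → 164,340 Ft

Shadow minimum tax:
  Base (reported book profit): 746,000 Ft
  Less exemption 71,000 Ft → base 675,000 Ft
  675,000 Ft × 22% = 148,500 Ft

164,340 Ft > 148,500 Ft, so the mainline income levy governs.

164,340 Ft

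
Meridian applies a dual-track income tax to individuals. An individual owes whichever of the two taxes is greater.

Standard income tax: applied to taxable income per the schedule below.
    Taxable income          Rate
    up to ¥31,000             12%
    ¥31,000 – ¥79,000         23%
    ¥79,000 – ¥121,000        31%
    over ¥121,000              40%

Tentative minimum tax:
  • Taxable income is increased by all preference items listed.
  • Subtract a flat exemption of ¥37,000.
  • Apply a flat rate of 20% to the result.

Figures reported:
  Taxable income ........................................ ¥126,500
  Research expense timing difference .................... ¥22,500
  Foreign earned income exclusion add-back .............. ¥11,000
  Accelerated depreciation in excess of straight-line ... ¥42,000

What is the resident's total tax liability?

¥33,000

Tentative minimum tax:
  Adjusted income: ¥126,500 + ¥22,500 + ¥11,000 + ¥42,000 = ¥202,000
  Less exemption ¥37,000 → base ¥165,000
  ¥165,000 × 20% = ¥33,000

Standard income tax:
  ¥31,000 × 12% = ¥3,720
  ¥48,000 × 23% = ¥11,040
  ¥42,000 × 31% = ¥13,020
  ¥5,500 × 40% = ¥2,200
  → ¥29,980

¥33,000 > ¥29,980, so the tentative minimum tax is the binding amount.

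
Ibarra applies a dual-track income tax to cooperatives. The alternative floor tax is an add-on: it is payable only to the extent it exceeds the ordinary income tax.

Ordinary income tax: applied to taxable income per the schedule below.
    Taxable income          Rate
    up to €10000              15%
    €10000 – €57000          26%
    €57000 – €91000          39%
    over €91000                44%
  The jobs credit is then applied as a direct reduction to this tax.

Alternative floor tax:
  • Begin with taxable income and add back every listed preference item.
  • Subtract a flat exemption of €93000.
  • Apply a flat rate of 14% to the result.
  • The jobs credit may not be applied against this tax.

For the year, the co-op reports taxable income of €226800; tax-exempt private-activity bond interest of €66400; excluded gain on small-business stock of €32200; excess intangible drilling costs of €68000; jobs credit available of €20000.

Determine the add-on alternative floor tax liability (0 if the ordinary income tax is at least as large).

Ordinary income tax:
  €10000 × 15% = €1500
  €47000 × 26% = €12220
  €34000 × 39% = €13260
  €135800 × 44% = €59752
  → €86732
  Less jobs credit €20000 → €66732

Alternative floor tax:
  Adjusted income: €226800 + €66400 + €32200 + €68000 = €393400
  Less exemption €93000 → base €300400
  €300400 × 14% = €42056

€42056 ≤ €66732, so no add-on is due.

€0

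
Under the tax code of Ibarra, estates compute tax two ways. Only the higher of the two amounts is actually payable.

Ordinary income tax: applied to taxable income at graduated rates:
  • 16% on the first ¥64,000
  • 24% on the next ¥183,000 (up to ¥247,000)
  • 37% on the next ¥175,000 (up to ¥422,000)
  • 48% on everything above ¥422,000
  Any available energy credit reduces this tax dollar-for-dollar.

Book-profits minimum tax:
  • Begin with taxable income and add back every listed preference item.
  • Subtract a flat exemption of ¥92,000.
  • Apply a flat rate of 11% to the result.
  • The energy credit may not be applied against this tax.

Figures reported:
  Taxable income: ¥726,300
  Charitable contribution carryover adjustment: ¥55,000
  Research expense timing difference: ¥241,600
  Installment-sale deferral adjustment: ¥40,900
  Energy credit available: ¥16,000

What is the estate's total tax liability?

¥248,974

Ordinary income tax:
  ¥64,000 × 16% = ¥10,240
  ¥183,000 × 24% = ¥43,920
  ¥175,000 × 37% = ¥64,750
  ¥304,300 × 48% = ¥146,064
  → ¥264,974
  Less energy credit ¥16,000 → ¥248,974

Book-profits minimum tax:
  Adjusted income: ¥726,300 + ¥55,000 + ¥241,600 + ¥40,900 = ¥1,063,800
  Less exemption ¥92,000 → base ¥971,800
  ¥971,800 × 11% = ¥106,898

¥248,974 > ¥106,898, so the ordinary income tax governs.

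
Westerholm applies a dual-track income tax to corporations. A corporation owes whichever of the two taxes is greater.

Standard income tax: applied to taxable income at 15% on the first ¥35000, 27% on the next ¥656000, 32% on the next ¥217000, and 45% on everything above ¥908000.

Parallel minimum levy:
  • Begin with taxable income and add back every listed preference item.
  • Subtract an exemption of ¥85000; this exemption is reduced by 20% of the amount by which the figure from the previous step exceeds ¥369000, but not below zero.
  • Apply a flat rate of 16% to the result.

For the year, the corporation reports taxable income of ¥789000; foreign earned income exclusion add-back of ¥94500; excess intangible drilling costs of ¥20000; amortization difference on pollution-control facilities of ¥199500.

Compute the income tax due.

¥213730

Standard income tax:
  ¥35000 × 15% = ¥5250
  ¥656000 × 27% = ¥177120
  ¥98000 × 32% = ¥31360
  → ¥213730

Parallel minimum levy:
  Adjusted income: ¥789000 + ¥94500 + ¥20000 + ¥199500 = ¥1103000
  Exemption: 20% × (¥1103000 − ¥369000) = ¥146800 ≥ ¥85000, so the exemption is fully phased out
  Base: ¥1103000 − ¥0 = ¥1103000
  ¥1103000 × 16% = ¥176480

¥213730 > ¥176480, so the standard income tax governs.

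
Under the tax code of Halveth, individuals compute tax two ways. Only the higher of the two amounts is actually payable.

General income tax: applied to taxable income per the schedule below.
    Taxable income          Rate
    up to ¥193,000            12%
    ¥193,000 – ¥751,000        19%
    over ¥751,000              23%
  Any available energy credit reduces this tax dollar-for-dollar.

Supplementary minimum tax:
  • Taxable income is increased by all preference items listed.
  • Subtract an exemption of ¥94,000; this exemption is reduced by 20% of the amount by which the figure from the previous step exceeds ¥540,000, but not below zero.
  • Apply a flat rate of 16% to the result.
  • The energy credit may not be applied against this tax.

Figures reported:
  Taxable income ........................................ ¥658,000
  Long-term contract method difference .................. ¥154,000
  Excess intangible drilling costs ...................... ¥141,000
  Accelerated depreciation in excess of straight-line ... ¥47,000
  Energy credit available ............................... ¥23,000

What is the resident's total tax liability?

¥159,680

General income tax:
  ¥193,000 × 12% = ¥23,160
  ¥465,000 × 19% = ¥88,350
  → ¥111,510
  Less energy credit ¥23,000 → ¥88,510

Supplementary minimum tax:
  Adjusted income: ¥658,000 + ¥154,000 + ¥141,000 + ¥47,000 = ¥1,000,000
  Exemption: ¥94,000 − 20% × (¥1,000,000 − ¥540,000) = ¥94,000 − ¥92,000 = ¥2,000
  Base: ¥1,000,000 − ¥2,000 = ¥998,000
  ¥998,000 × 16% = ¥159,680

¥159,680 > ¥88,510, so the supplementary minimum tax is the binding amount.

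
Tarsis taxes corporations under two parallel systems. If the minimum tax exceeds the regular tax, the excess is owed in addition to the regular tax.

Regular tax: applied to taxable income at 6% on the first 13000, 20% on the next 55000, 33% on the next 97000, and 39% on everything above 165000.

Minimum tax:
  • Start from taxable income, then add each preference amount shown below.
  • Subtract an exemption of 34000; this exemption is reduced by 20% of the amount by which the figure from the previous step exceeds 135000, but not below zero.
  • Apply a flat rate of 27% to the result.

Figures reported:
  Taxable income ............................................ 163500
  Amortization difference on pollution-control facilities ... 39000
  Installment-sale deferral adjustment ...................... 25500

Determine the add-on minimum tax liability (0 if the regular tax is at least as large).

Regular tax:
  13000 × 6% = 780
  55000 × 20% = 11000
  95500 × 33% = 31515
  → 43295

Minimum tax:
  Adjusted income: 163500 + 39000 + 25500 = 228000
  Exemption: 34000 − 20% × (228000 − 135000) = 34000 − 18600 = 15400
  Base: 228000 − 15400 = 212600
  212600 × 27% = 57402

Excess of minimum tax over regular tax: 57402 − 43295 = 14107.

14107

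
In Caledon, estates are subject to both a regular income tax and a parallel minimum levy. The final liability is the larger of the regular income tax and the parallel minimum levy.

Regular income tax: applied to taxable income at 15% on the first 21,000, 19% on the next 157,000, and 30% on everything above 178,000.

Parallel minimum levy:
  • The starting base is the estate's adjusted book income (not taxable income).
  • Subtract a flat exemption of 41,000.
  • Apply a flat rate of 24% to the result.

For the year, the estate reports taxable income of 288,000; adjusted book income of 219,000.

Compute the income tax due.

65,980

Parallel minimum levy:
  Base (adjusted book income): 219,000
  Less exemption 41,000 → base 178,000
  178,000 × 24% = 42,720

Regular income tax:
  21,000 × 15% = 3,150
  157,000 × 19% = 29,830
  110,000 × 30% = 33,000
  → 65,980

65,980 > 42,720, so the regular income tax governs.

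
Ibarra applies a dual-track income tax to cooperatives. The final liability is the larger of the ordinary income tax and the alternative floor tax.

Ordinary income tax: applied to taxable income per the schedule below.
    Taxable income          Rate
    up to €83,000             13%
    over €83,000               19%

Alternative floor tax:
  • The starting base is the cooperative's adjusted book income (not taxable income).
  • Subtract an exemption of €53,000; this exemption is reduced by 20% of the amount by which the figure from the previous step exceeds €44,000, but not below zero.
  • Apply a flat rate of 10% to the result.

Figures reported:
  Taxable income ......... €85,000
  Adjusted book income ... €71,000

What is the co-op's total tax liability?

€11,170

Ordinary income tax:
  €83,000 × 13% = €10,790
  €2,000 × 19% = €380
  → €11,170

Alternative floor tax:
  Base (adjusted book income): €71,000
  Exemption: €53,000 − 20% × (€71,000 − €44,000) = €53,000 − €5,400 = €47,600
  Base: €71,000 − €47,600 = €23,400
  €23,400 × 10% = €2,340

€11,170 > €2,340, so the ordinary income tax governs.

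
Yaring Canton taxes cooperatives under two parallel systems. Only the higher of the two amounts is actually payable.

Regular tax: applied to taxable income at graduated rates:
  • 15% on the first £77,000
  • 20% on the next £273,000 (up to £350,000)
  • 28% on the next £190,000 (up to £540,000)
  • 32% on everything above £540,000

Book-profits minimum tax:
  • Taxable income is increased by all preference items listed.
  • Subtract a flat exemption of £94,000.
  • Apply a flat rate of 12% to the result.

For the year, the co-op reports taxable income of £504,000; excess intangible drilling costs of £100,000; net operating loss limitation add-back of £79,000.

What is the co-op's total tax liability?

Regular tax:
  £77,000 × 15% = £11,550
  £273,000 × 20% = £54,600
  £154,000 × 28% = £43,120
  → £109,270

Book-profits minimum tax:
  Adjusted income: £504,000 + £100,000 + £79,000 = £683,000
  Less exemption £94,000 → base £589,000
  £589,000 × 12% = £70,680

£109,270 > £70,680, so the regular tax governs.

£109,270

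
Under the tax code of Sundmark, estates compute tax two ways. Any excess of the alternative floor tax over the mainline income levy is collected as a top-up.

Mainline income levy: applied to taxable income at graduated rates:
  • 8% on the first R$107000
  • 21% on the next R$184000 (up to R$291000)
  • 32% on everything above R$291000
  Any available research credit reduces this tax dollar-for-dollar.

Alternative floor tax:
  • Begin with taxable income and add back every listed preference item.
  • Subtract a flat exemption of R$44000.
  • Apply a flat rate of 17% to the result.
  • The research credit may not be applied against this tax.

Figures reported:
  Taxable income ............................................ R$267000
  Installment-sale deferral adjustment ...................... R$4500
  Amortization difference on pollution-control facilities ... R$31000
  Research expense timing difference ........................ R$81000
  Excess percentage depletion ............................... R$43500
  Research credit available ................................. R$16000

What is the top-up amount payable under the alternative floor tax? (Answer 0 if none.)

Mainline income levy:
  R$107000 × 8% = R$8560
  R$160000 × 21% = R$33600
  → R$42160
  Less research credit R$16000 → R$26160

Alternative floor tax:
  Adjusted income: R$267000 + R$4500 + R$31000 + R$81000 + R$43500 = R$427000
  Less exemption R$44000 → base R$383000
  R$383000 × 17% = R$65110

Excess of alternative floor tax over mainline income levy: R$65110 − R$26160 = R$38950.

R$38950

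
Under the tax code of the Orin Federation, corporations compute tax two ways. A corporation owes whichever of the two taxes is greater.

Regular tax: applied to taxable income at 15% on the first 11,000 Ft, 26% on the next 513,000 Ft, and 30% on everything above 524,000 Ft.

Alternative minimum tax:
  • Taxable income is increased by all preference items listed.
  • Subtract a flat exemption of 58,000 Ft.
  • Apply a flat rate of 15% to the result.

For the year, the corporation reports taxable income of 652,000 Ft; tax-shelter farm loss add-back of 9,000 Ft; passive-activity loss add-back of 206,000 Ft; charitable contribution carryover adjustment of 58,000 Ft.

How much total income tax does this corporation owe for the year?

173,430 Ft

Alternative minimum tax:
  Adjusted income: 652,000 Ft + 9,000 Ft + 206,000 Ft + 58,000 Ft = 925,000 Ft
  Less exemption 58,000 Ft → base 867,000 Ft
  867,000 Ft × 15% = 130,050 Ft

Regular tax:
  11,000 Ft × 15% = 1,650 Ft
  513,000 Ft × 26% = 133,380 Ft
  128,000 Ft × 30% = 38,400 Ft
  → 173,430 Ft

173,430 Ft > 130,050 Ft, so the regular tax governs.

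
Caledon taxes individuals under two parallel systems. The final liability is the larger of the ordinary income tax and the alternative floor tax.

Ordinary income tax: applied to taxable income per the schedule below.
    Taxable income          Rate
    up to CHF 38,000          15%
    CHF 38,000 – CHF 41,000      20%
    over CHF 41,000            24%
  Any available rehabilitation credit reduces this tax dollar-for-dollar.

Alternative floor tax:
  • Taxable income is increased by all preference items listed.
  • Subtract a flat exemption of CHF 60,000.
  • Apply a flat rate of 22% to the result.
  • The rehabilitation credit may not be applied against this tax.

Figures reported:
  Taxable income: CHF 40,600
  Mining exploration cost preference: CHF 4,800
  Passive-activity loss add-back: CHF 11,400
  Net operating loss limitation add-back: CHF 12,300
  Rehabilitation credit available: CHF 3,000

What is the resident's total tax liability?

Alternative floor tax:
  Adjusted income: CHF 40,600 + CHF 4,800 + CHF 11,400 + CHF 12,300 = CHF 69,100
  Less exemption CHF 60,000 → base CHF 9,100
  CHF 9,100 × 22% = CHF 2,002

Ordinary income tax:
  CHF 38,000 × 15% = CHF 5,700
  CHF 2,600 × 20% = CHF 520
  → CHF 6,220
  Less rehabilitation credit CHF 3,000 → CHF 3,220

CHF 3,220 > CHF 2,002, so the ordinary income tax governs.

CHF 3,220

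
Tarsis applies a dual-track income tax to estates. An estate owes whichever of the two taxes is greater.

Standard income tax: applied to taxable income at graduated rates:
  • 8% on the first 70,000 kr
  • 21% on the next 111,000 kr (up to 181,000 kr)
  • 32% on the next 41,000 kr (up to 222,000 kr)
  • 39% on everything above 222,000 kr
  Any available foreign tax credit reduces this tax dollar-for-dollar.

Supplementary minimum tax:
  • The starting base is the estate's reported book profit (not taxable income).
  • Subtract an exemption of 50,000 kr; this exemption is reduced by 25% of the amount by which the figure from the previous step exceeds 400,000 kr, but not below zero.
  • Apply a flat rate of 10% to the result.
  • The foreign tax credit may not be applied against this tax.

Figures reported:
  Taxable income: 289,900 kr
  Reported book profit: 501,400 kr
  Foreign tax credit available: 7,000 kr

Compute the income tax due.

61,511 kr

Standard income tax:
  70,000 kr × 8% = 5,600 kr
  111,000 kr × 21% = 23,310 kr
  41,000 kr × 32% = 13,120 kr
  67,900 kr × 39% = 26,481 kr
  → 68,511 kr
  Less foreign tax credit 7,000 kr → 61,511 kr

Supplementary minimum tax:
  Base (reported book profit): 501,400 kr
  Exemption: 50,000 kr − 25% × (501,400 kr − 400,000 kr) = 50,000 kr − 25,350 kr = 24,650 kr
  Base: 501,400 kr − 24,650 kr = 476,750 kr
  476,750 kr × 10% = 47,675 kr

61,511 kr > 47,675 kr, so the standard income tax governs.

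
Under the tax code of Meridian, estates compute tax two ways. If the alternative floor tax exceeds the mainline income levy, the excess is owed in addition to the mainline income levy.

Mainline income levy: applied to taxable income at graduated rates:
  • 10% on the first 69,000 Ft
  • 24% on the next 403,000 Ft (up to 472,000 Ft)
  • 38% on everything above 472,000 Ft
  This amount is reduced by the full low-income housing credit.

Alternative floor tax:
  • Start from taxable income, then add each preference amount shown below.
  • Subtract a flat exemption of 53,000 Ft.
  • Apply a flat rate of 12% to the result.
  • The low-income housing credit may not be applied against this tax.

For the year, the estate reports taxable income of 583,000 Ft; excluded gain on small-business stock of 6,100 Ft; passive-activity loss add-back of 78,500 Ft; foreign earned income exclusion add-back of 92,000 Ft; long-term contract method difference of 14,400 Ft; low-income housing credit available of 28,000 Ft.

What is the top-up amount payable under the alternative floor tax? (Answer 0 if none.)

0 Ft

Alternative floor tax:
  Adjusted income: 583,000 Ft + 6,100 Ft + 78,500 Ft + 92,000 Ft + 14,400 Ft = 774,000 Ft
  Less exemption 53,000 Ft → base 721,000 Ft
  721,000 Ft × 12% = 86,520 Ft

Mainline income levy:
  69,000 Ft × 10% = 6,900 Ft
  403,000 Ft × 24% = 96,720 Ft
  111,000 Ft × 38% = 42,180 Ft
  → 145,800 Ft
  Less low-income housing credit 28,000 Ft → 117,800 Ft

86,520 Ft ≤ 117,800 Ft, so no add-on is due.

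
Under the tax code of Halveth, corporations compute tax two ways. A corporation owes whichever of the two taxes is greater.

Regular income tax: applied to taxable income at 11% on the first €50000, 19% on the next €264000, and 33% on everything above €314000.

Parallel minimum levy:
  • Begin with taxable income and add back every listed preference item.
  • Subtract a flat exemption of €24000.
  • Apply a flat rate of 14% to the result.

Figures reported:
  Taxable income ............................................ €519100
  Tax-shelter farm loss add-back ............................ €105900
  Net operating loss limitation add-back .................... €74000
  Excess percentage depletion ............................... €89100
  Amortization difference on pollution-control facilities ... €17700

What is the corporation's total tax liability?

€123343

Parallel minimum levy:
  Adjusted income: €519100 + €105900 + €74000 + €89100 + €17700 = €805800
  Less exemption €24000 → base €781800
  €781800 × 14% = €109452

Regular income tax:
  €50000 × 11% = €5500
  €264000 × 19% = €50160
  €205100 × 33% = €67683
  → €123343

€123343 > €109452, so the regular income tax governs.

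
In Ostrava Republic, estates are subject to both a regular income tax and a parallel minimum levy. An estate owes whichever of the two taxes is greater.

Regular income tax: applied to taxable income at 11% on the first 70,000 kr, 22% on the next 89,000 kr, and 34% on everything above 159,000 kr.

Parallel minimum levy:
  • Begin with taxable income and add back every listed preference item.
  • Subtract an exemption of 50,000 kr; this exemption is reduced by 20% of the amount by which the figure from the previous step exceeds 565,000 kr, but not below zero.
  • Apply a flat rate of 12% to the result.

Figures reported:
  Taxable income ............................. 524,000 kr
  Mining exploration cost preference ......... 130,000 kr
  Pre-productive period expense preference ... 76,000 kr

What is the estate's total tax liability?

151,380 kr

Regular income tax:
  70,000 kr × 11% = 7,700 kr
  89,000 kr × 22% = 19,580 kr
  365,000 kr × 34% = 124,100 kr
  → 151,380 kr

Parallel minimum levy:
  Adjusted income: 524,000 kr + 130,000 kr + 76,000 kr = 730,000 kr
  Exemption: 50,000 kr − 20% × (730,000 kr − 565,000 kr) = 50,000 kr − 33,000 kr = 17,000 kr
  Base: 730,000 kr − 17,000 kr = 713,000 kr
  713,000 kr × 12% = 85,560 kr

151,380 kr > 85,560 kr, so the regular income tax governs.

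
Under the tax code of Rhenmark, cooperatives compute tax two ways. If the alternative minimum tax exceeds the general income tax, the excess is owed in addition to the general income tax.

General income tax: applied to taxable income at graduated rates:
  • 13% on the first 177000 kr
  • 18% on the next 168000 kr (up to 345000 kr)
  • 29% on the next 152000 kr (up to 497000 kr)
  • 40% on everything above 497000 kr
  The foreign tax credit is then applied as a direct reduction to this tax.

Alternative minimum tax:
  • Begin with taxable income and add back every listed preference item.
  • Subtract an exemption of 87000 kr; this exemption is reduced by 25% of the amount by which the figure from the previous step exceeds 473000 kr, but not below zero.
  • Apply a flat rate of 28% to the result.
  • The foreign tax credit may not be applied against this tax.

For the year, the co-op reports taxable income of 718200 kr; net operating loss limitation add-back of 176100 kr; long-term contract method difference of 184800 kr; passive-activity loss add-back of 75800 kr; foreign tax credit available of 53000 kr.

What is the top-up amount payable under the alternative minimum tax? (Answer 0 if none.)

General income tax:
  177000 kr × 13% = 23010 kr
  168000 kr × 18% = 30240 kr
  152000 kr × 29% = 44080 kr
  221200 kr × 40% = 88480 kr
  → 185810 kr
  Less foreign tax credit 53000 kr → 132810 kr

Alternative minimum tax:
  Adjusted income: 718200 kr + 176100 kr + 184800 kr + 75800 kr = 1154900 kr
  Exemption: 25% × (1154900 kr − 473000 kr) = 170475 kr ≥ 87000 kr, so the exemption is fully phased out
  Base: 1154900 kr − 0 kr = 1154900 kr
  1154900 kr × 28% = 323372 kr

Excess of alternative minimum tax over general income tax: 323372 kr − 132810 kr = 190562 kr.

190562 kr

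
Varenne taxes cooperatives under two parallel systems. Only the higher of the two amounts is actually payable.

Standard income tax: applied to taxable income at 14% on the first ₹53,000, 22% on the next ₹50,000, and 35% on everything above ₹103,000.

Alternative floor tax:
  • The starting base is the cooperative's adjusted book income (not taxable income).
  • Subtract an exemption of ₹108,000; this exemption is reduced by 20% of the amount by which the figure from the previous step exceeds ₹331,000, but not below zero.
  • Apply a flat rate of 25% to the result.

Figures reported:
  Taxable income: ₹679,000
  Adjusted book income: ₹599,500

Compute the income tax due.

Standard income tax:
  ₹53,000 × 14% = ₹7,420
  ₹50,000 × 22% = ₹11,000
  ₹576,000 × 35% = ₹201,600
  → ₹220,020

Alternative floor tax:
  Base (adjusted book income): ₹599,500
  Exemption: ₹108,000 − 20% × (₹599,500 − ₹331,000) = ₹108,000 − ₹53,700 = ₹54,300
  Base: ₹599,500 − ₹54,300 = ₹545,200
  ₹545,200 × 25% = ₹136,300

₹220,020 > ₹136,300, so the standard income tax governs.

₹220,020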